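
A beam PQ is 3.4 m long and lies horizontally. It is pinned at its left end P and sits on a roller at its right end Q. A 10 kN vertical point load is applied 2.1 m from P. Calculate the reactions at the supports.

P_x = 0, P_y = 3.824 kN, Q_y = 6.176 kN

ΣM about P: Q_y·3.4 − 10·2.1 = 0 → Q_y = 21/3.4 = 6.17647 ≈ 6.176 kN.
ΣF_y = 0: P_y + 6.17647 − 10 = 0 → P_y = 3.824 kN.
ΣF_x = 0: no horizontal applied forces, so P_x = 0.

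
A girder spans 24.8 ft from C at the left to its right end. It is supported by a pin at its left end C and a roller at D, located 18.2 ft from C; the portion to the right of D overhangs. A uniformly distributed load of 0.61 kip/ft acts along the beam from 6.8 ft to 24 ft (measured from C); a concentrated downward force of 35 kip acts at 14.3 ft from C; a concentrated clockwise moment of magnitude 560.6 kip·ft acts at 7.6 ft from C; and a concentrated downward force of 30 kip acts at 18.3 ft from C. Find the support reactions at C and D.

Resultant of the distributed load: 0.61 × 17.2 = 10.492 kip at 15.4 ft from C.
ΣM about C: D_y·18.2 − (0.61·17.2)·15.4 − 35·14.3 − 560.6 − 30·18.3 = 0 → D_y = 1771.6768/18.2 = 97.3449 ≈ 97.34 kip.
ΣF_y = 0: C_y + 97.3449 − 0.61·17.2 − 35 − 30 = 0 → C_y = -21.85 kip.
ΣF_x = 0: no horizontal applied forces, so C_x = 0.

C_x = 0, C_y = -21.85 kip, D_y = 97.34 kip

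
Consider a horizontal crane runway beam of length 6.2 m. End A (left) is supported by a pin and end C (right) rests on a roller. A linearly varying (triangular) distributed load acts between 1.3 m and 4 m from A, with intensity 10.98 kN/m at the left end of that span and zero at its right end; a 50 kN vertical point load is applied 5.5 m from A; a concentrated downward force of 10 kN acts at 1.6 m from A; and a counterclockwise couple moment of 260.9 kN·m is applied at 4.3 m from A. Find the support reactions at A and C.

Resultant of the triangular load: ½ × 10.98 × 2.7 = 14.823 kN, acting at 2.2 m from A (one-third of the span from the peak).
Moments about A: C_y·6.2 − (½·10.98·2.7)·2.2 − 50·5.5 − 10·1.6 + 260.9 = 0 → C_y = 62.7106/6.2 = 10.1146 ≈ 10.11 kN.
ΣF_y = 0: A_y + 10.1146 − ½·10.98·2.7 − 50 − 10 = 0 → A_y = 64.71 kN.
ΣF_x = 0: no horizontal applied forces, so A_x = 0.

A_x = 0, A_y = 64.71 kN, C_y = 10.11 kN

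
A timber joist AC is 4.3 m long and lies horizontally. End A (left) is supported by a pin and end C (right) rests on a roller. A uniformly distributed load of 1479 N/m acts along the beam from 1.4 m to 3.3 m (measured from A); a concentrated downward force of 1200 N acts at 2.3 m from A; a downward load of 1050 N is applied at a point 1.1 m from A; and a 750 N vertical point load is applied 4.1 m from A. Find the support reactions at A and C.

A_x = 0, A_y = 2649 N, C_y = 3161 N

Resultant of the distributed load: 1479 × 1.9 = 2810.1 N at 2.35 m from A.
Moments about A: C_y·4.3 − (1479·1.9)·2.35 − 1200·2.3 − 1050·1.1 − 750·4.1 = 0 → C_y = 13593.735/4.3 = 3161.33 ≈ 3161 N.
ΣF_y = 0: A_y + 3161.33 − 1479·1.9 − 1200 − 1050 − 750 = 0 → A_y = 2649 N.
ΣF_x = 0: no horizontal applied forces, so A_x = 0.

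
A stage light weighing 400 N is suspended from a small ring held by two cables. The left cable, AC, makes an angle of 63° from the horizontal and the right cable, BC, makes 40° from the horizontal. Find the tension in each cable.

ΣF_x = 0: −T_AC·cos63° + T_BC·cos40° = 0 → T_BC = 0.592643·T_AC.
ΣF_y = 0: T_AC·sin63° + T_BC·sin40° = 400.
Substitute: T_AC·(0.891007 + 0.592643·0.642788) = 400 → T_AC = 314.478 ≈ 314.5 N.
Then T_BC = 0.592643 × 314.478 = 186.4 N.

T_AC = 314.5 N, T_BC = 186.4 N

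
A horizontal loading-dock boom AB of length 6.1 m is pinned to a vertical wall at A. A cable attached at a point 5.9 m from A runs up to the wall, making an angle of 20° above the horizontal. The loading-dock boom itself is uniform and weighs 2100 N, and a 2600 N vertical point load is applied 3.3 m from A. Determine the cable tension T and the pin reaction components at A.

ΣM about A: T·sin20°·5.9 − 2100·3.05 − 2600·3.3 = 0 → T = 14985/(5.9·0.34202) = 7425.97 ≈ 7426 N.
ΣF_x = 0: A_x − T·cos20° = 0 → A_x = 7425.97 × 0.939693 = 6978 N.
ΣF_y = 0: A_y + T·sin20° − 2100 − 2600 = 0 → A_y = 4700 − 7425.97 × 0.34202 = 2160 N.

T = 7426 N, A_x = 6978 N, A_y = 2160 N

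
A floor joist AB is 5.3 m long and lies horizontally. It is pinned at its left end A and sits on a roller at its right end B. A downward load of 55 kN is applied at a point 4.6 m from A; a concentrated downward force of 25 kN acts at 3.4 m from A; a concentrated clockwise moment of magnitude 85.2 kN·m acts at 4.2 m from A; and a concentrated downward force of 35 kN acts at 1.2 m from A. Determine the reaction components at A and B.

A_x = 0, A_y = 27.23 kN, B_y = 87.77 kN

ΣM about A: B_y·5.3 − 55·4.6 − 25·3.4 − 85.2 − 35·1.2 = 0 → B_y = 465.2/5.3 = 87.7736 ≈ 87.77 kN.
ΣF_y = 0: A_y + 87.7736 − 55 − 25 − 35 = 0 → A_y = 27.23 kN.
ΣF_x = 0: no horizontal applied forces, so A_x = 0.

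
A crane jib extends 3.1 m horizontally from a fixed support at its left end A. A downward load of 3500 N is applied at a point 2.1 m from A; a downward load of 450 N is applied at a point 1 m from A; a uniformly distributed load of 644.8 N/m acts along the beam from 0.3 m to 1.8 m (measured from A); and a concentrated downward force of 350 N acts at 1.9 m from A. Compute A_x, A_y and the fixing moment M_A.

Resultant of the distributed load: 644.8 × 1.5 = 967.2 N at 1.05 m from A.
ΣF_x = 0: A_x = 0.
ΣF_y = 0: A_y − 3500 − 450 − 644.8·1.5 − 350 = 0 → A_y = 5267 N.
ΣM about A: M_A − 3500·2.1 − 450·1 − (644.8·1.5)·1.05 − 350·1.9 = 0 → M_A = 9481 N·m.

A_x = 0, A_y = 5267 N, M_A = 9481 N·m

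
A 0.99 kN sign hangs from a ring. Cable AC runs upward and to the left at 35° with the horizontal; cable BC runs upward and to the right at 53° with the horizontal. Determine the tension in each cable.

T_AC = 0.5962 kN, T_BC = 0.8115 kN

ΣF_x = 0: −T_AC·cos35° + T_BC·cos53° = 0 → T_BC = 1.36114·T_AC.
ΣF_y = 0: T_AC·sin35° + T_BC·sin53° = 0.99.
Substitute: T_AC·(0.573576 + 1.36114·0.798636) = 0.99 → T_AC = 0.596159 ≈ 0.5962 kN.
Then T_BC = 1.36114 × 0.596159 = 0.8115 kN.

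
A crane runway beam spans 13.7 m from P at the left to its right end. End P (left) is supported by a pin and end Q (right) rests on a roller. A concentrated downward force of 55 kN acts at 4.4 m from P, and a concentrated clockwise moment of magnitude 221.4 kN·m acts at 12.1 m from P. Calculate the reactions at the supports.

P_x = 0, P_y = 21.18 kN, Q_y = 33.82 kN

Moments about P: Q_y·13.7 − 55·4.4 − 221.4 = 0 → Q_y = 463.4/13.7 = 33.8248 ≈ 33.82 kN.
ΣF_y = 0: P_y + 33.8248 − 55 = 0 → P_y = 21.18 kN.
ΣF_x = 0: no horizontal applied forces, so P_x = 0.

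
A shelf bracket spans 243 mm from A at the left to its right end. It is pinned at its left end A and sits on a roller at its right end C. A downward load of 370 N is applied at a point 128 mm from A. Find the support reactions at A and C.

ΣM about A: C_y·243 − 370·128 = 0 → C_y = 47360/243 = 194.897 ≈ 194.9 N.
ΣF_y = 0: A_y + 194.897 − 370 = 0 → A_y = 175.1 N.
ΣF_x = 0: no horizontal applied forces, so A_x = 0.

A_x = 0, A_y = 175.1 N, C_y = 194.9 N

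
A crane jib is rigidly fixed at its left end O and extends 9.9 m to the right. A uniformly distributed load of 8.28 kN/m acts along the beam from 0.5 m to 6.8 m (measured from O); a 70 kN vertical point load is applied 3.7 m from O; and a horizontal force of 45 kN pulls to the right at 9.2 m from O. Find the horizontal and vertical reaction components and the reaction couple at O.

Resultant of the distributed load: 8.28 × 6.3 = 52.164 kN at 3.65 m from O.
ΣF_x = 0: O_x + 45 = 0 → O_x = -45.00 kN.
ΣF_y = 0: O_y − 8.28·6.3 − 70 = 0 → O_y = 122.2 kN.
ΣM about O: M_O − (8.28·6.3)·3.65 − 70·3.7 = 0 → M_O = 449.4 kN·m.

O_x = -45.00 kN, O_y = 122.2 kN, M_O = 449.4 kN·m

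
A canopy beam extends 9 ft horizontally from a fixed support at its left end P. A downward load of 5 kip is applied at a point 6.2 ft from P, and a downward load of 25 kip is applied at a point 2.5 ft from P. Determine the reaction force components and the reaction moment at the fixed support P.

ΣF_x = 0: P_x = 0.
ΣF_y = 0: P_y − 5 − 25 = 0 → P_y = 30.00 kip.
ΣM about P: M_P − 5·6.2 − 25·2.5 = 0 → M_P = 93.50 kip·ft.

P_x = 0, P_y = 30.00 kip, M_P = 93.50 kip·ft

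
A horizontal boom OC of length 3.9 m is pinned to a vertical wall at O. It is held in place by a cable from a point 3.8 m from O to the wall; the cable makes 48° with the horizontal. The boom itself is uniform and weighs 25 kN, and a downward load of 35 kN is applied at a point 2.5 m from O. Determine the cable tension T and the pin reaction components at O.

ΣM about O: T·sin48°·3.8 − 25·1.95 − 35·2.5 = 0 → T = 136.25/(3.8·0.743145) = 48.248 ≈ 48.25 kN.
ΣF_x = 0: O_x − T·cos48° = 0 → O_x = 48.248 × 0.669131 = 32.28 kN.
ΣF_y = 0: O_y + T·sin48° − 25 − 35 = 0 → O_y = 60 − 48.248 × 0.743145 = 24.14 kN.

T = 48.25 kN, O_x = 32.28 kN, O_y = 24.14 kN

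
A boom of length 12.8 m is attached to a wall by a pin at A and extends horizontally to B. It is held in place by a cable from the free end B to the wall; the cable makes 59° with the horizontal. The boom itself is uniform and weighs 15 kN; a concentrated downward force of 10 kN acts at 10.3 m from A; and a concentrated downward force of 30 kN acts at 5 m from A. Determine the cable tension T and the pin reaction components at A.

ΣM about A: T·sin59°·12.8 − 15·6.4 − 10·10.3 − 30·5 = 0 → T = 349/(12.8·0.857167) = 31.809 ≈ 31.81 kN.
ΣF_x = 0: A_x − T·cos59° = 0 → A_x = 31.809 × 0.515038 = 16.38 kN.
ΣF_y = 0: A_y + T·sin59° − 15 − 10 − 30 = 0 → A_y = 55 − 31.809 × 0.857167 = 27.73 kN.

T = 31.81 kN, A_x = 16.38 kN, A_y = 27.73 kN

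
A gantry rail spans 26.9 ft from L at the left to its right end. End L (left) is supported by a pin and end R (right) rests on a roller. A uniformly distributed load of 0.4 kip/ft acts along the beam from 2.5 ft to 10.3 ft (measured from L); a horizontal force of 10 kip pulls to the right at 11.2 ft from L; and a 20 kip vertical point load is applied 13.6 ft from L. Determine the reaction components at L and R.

Resultant of the distributed load: 0.4 × 7.8 = 3.12 kip at 6.4 ft from L.
Taking moments about L: R_y·26.9 − (0.4·7.8)·6.4 − 20·13.6 = 0 → R_y = 291.968/26.9 = 10.8538 ≈ 10.85 kip.
ΣF_y = 0: L_y + 10.8538 − 0.4·7.8 − 20 = 0 → L_y = 12.27 kip.
ΣF_x = 0: L_x + 10 = 0 → L_x = -10.00 kip.

L_x = -10.00 kip, L_y = 12.27 kip, R_y = 10.85 kip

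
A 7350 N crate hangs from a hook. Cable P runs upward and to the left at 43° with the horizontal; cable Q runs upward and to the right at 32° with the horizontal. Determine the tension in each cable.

T_P = 6453 N, T_Q = 5565 N

ΣF_x = 0: −T_P·cos43° + T_Q·cos32° = 0 → T_Q = 0.862396·T_P.
ΣF_y = 0: T_P·sin43° + T_Q·sin32° = 7350.
Substitute: T_P·(0.681998 + 0.862396·0.529919) = 7350 → T_P = 6453.04 ≈ 6453 N.
Then T_Q = 0.862396 × 6453.04 = 5565 N.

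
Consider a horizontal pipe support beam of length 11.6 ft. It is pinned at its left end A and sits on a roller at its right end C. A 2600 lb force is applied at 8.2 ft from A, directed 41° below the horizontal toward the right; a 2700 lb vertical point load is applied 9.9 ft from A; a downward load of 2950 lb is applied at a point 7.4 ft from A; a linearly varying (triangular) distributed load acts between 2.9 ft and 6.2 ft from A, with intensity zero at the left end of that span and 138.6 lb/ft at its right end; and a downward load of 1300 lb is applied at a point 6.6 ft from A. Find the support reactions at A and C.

A_x = -1962 lb, A_y = 2652 lb, C_y = 6232 lb

Resultant of the triangular load: ½ × 138.6 × 3.3 = 228.69 lb, acting at 5.1 ft from A (one-third of the span from the peak).
ΣM about A: C_y·11.6 − 2600·sin41°·8.2 − 2700·9.9 − 2950·7.4 − (½·138.6·3.3)·5.1 − 1300·6.6 = 0 → C_y = 72293.5/11.6 = 6232.2 ≈ 6232 lb.
ΣF_y = 0: A_y + 6232.2 − 2600·sin41° − 2700 − 2950 − ½·138.6·3.3 − 1300 = 0 → A_y = 2652 lb.
ΣF_x = 0: A_x + 2600·cos41° = 0 → A_x = -1962 lb.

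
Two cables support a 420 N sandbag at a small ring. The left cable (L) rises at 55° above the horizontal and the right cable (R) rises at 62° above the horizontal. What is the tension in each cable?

ΣF_x = 0: −T_L·cos55° + T_R·cos62° = 0 → T_R = 1.22175·T_L.
ΣF_y = 0: T_L·sin55° + T_R·sin62° = 420.
Substitute: T_L·(0.819152 + 1.22175·0.882948) = 420 → T_L = 221.298 ≈ 221.3 N.
Then T_R = 1.22175 × 221.298 = 270.4 N.

T_L = 221.3 N, T_R = 270.4 N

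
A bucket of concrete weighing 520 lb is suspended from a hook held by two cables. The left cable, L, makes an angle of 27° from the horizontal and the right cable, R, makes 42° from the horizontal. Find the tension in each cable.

ΣF_x = 0: −T_L·cos27° + T_R·cos42° = 0 → T_R = 1.19897·T_L.
ΣF_y = 0: T_L·sin27° + T_R·sin42° = 520.
Substitute: T_L·(0.45399 + 1.19897·0.669131) = 520 → T_L = 413.928 ≈ 413.9 lb.
Then T_R = 1.19897 × 413.928 = 496.3 lb.

T_L = 413.9 lb, T_R = 496.3 lb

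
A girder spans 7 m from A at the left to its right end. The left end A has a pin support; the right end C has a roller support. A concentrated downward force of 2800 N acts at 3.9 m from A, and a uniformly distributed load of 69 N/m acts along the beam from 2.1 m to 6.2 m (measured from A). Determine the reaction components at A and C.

A_x = 0, A_y = 1355 N, C_y = 1728 N

Resultant of the distributed load: 69 × 4.1 = 282.9 N at 4.15 m from A.
Moments about A: C_y·7 − 2800·3.9 − (69·4.1)·4.15 = 0 → C_y = 12094.035/7 = 1727.72 ≈ 1728 N.
ΣF_y = 0: A_y + 1727.72 − 2800 − 69·4.1 = 0 → A_y = 1355 N.
ΣF_x = 0: no horizontal applied forces, so A_x = 0.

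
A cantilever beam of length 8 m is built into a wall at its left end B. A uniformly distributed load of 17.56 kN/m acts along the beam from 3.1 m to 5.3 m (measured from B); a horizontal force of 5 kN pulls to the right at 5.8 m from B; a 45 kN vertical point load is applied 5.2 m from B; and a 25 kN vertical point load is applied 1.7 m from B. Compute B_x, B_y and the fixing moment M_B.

Resultant of the distributed load: 17.56 × 2.2 = 38.632 kN at 4.2 m from B.
ΣF_x = 0: B_x + 5 = 0 → B_x = -5.000 kN.
ΣF_y = 0: B_y − 17.56·2.2 − 45 − 25 = 0 → B_y = 108.6 kN.
ΣM about B: M_B − (17.56·2.2)·4.2 − 45·5.2 − 25·1.7 = 0 → M_B = 438.8 kN·m.

B_x = -5.000 kN, B_y = 108.6 kN, M_B = 438.8 kN·m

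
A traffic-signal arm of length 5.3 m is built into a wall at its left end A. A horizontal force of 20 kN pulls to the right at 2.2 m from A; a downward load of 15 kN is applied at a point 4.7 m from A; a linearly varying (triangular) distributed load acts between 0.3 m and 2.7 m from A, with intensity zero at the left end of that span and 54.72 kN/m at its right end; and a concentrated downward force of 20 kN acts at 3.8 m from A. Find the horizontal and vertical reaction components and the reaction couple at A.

Resultant of the triangular load: ½ × 54.72 × 2.4 = 65.664 kN, acting at 1.9 m from A (one-third of the span from the peak).
ΣF_x = 0: A_x + 20 = 0 → A_x = -20.00 kN.
ΣF_y = 0: A_y − 15 − ½·54.72·2.4 − 20 = 0 → A_y = 100.7 kN.
ΣM about A: M_A − 15·4.7 − (½·54.72·2.4)·1.9 − 20·3.8 = 0 → M_A = 271.3 kN·m.

A_x = -20.00 kN, A_y = 100.7 kN, M_A = 271.3 kN·m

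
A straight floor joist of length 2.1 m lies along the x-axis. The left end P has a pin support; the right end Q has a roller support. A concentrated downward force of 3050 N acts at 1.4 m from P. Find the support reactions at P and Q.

P_x = 0, P_y = 1017 N, Q_y = 2033 N

ΣM about P: Q_y·2.1 − 3050·1.4 = 0 → Q_y = 4270/2.1 = 2033.33 ≈ 2033 N.
ΣF_y = 0: P_y + 2033.33 − 3050 = 0 → P_y = 1017 N.
ΣF_x = 0: no horizontal applied forces, so P_x = 0.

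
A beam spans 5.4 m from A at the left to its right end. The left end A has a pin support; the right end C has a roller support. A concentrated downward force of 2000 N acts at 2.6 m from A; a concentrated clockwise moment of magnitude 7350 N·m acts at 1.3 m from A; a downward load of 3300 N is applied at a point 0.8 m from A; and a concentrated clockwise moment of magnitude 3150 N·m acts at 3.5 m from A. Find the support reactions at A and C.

Taking moments about A: C_y·5.4 − 2000·2.6 − 7350 − 3300·0.8 − 3150 = 0 → C_y = 18340/5.4 = 3396.3 ≈ 3396 N.
ΣF_y = 0: A_y + 3396.3 − 2000 − 3300 = 0 → A_y = 1904 N.
ΣF_x = 0: no horizontal applied forces, so A_x = 0.

A_x = 0, A_y = 1904 N, C_y = 3396 N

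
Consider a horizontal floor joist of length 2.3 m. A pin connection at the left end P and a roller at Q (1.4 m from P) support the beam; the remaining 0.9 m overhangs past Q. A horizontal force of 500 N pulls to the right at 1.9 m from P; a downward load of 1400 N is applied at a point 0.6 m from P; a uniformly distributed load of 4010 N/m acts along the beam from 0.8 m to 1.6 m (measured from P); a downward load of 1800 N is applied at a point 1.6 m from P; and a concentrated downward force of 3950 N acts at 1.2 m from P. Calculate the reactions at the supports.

Resultant of the distributed load: 4010 × 0.8 = 3208 N at 1.2 m from P.
ΣM about P: Q_y·1.4 − 1400·0.6 − (4010·0.8)·1.2 − 1800·1.6 − 3950·1.2 = 0 → Q_y = 12309.6/1.4 = 8792.57 ≈ 8793 N.
ΣF_y = 0: P_y + 8792.57 − 1400 − 4010·0.8 − 1800 − 3950 = 0 → P_y = 1565 N.
ΣF_x = 0: P_x + 500 = 0 → P_x = -500.0 N.

P_x = -500.0 N, P_y = 1565 N, Q_y = 8793 N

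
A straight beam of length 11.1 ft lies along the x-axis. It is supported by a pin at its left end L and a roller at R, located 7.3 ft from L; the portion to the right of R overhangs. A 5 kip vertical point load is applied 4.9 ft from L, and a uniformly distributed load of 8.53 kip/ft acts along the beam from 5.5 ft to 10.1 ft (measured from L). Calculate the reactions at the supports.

L_x = 0, L_y = -1.044 kip, R_y = 45.28 kip

Resultant of the distributed load: 8.53 × 4.6 = 39.238 kip at 7.8 ft from L.
ΣM about L: R_y·7.3 − 5·4.9 − (8.53·4.6)·7.8 = 0 → R_y = 330.5564/7.3 = 45.2817 ≈ 45.28 kip.
ΣF_y = 0: L_y + 45.2817 − 5 − 8.53·4.6 = 0 → L_y = -1.044 kip.
ΣF_x = 0: no horizontal applied forces, so L_x = 0.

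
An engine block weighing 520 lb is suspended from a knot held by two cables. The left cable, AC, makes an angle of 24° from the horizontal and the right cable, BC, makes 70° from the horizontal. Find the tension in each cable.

T_AC = 178.3 lb, T_BC = 476.2 lb

ΣF_x = 0: −T_AC·cos24° + T_BC·cos70° = 0 → T_BC = 2.67103·T_AC.
ΣF_y = 0: T_AC·sin24° + T_BC·sin70° = 520.
Substitute: T_AC·(0.406737 + 2.67103·0.939693) = 520 → T_AC = 178.285 ≈ 178.3 lb.
Then T_BC = 2.67103 × 178.285 = 476.2 lb.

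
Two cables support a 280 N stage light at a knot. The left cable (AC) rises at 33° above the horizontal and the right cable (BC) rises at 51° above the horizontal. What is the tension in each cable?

T_AC = 177.2 N, T_BC = 236.1 N

ΣF_x = 0: −T_AC·cos33° + T_BC·cos51° = 0 → T_BC = 1.33266·T_AC.
ΣF_y = 0: T_AC·sin33° + T_BC·sin51° = 280.
Substitute: T_AC·(0.544639 + 1.33266·0.777146) = 280 → T_AC = 177.18 ≈ 177.2 N.
Then T_BC = 1.33266 × 177.18 = 236.1 N.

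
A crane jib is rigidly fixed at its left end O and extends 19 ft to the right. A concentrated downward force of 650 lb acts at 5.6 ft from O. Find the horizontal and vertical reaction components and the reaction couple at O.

O_x = 0, O_y = 650.0 lb, M_O = 3640 lb·ft

ΣF_x = 0: O_x = 0.
ΣF_y = 0: O_y − 650 = 0 → O_y = 650.0 lb.
ΣM about O: M_O − 650·5.6 = 0 → M_O = 3640 lb·ft.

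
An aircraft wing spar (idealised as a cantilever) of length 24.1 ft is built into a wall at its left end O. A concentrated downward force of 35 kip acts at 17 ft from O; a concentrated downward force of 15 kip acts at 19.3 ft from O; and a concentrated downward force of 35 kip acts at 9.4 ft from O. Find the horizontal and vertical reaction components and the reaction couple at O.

ΣF_x = 0: O_x = 0.
ΣF_y = 0: O_y − 35 − 15 − 35 = 0 → O_y = 85.00 kip.
ΣM about O: M_O − 35·17 − 15·19.3 − 35·9.4 = 0 → M_O = 1214 kip·ft.

O_x = 0, O_y = 85.00 kip, M_O = 1214 kip·ft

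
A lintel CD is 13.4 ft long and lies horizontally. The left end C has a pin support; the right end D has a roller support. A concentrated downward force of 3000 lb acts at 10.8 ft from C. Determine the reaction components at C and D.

C_x = 0, C_y = 582.1 lb, D_y = 2418 lb

Taking moments about C: D_y·13.4 − 3000·10.8 = 0 → D_y = 32400/13.4 = 2417.91 ≈ 2418 lb.
ΣF_y = 0: C_y + 2417.91 − 3000 = 0 → C_y = 582.1 lb.
ΣF_x = 0: no horizontal applied forces, so C_x = 0.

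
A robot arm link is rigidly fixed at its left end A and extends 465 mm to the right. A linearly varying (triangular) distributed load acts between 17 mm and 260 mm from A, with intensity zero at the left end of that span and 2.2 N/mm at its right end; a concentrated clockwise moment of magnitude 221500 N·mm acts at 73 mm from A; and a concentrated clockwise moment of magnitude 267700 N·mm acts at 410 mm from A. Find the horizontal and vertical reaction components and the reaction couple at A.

A_x = 0, A_y = 267.3 N, M_A = 537000 N·mm

Resultant of the triangular load: ½ × 2.2 × 243 = 267.3 N, acting at 179 mm from A (one-third of the span from the peak).
ΣF_x = 0: A_x = 0.
ΣF_y = 0: A_y − ½·2.2·243 = 0 → A_y = 267.3 N.
ΣM about A: M_A − (½·2.2·243)·179 − 221500 − 267700 = 0 → M_A = 537000 N·mm.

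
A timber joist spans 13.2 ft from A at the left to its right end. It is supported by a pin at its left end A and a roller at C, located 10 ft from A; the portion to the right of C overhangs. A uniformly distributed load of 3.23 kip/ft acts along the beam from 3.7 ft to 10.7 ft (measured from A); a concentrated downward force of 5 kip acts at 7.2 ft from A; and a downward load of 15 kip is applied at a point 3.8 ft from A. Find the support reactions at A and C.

Resultant of the distributed load: 3.23 × 7 = 22.61 kip at 7.2 ft from A.
Moments about A: C_y·10 − (3.23·7)·7.2 − 5·7.2 − 15·3.8 = 0 → C_y = 255.792/10 = 25.5792 ≈ 25.58 kip.
ΣF_y = 0: A_y + 25.5792 − 3.23·7 − 5 − 15 = 0 → A_y = 17.03 kip.
ΣF_x = 0: no horizontal applied forces, so A_x = 0.

A_x = 0, A_y = 17.03 kip, C_y = 25.58 kip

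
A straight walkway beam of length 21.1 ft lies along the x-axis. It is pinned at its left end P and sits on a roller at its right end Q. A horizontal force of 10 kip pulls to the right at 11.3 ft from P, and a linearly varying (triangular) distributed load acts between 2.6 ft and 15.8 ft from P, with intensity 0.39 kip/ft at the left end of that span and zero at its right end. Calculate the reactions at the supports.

Resultant of the triangular load: ½ × 0.39 × 13.2 = 2.574 kip, acting at 7 ft from P (one-third of the span from the peak).
Taking moments about P: Q_y·21.1 − (½·0.39·13.2)·7 = 0 → Q_y = 18.018/21.1 = 0.853934 ≈ 0.8539 kip.
ΣF_y = 0: P_y + 0.853934 − ½·0.39·13.2 = 0 → P_y = 1.720 kip.
ΣF_x = 0: P_x + 10 = 0 → P_x = -10.00 kip.

P_x = -10.00 kip, P_y = 1.720 kip, Q_y = 0.8539 kip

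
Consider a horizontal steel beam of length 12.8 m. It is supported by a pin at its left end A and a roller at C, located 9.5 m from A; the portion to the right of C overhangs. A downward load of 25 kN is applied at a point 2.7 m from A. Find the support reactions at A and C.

Taking moments about A: C_y·9.5 − 25·2.7 = 0 → C_y = 67.5/9.5 = 7.10526 ≈ 7.105 kN.
ΣF_y = 0: A_y + 7.10526 − 25 = 0 → A_y = 17.89 kN.
ΣF_x = 0: no horizontal applied forces, so A_x = 0.

A_x = 0, A_y = 17.89 kN, C_y = 7.105 kN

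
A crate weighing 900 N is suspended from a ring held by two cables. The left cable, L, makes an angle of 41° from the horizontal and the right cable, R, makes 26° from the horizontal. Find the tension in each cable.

ΣF_x = 0: −T_L·cos41° + T_R·cos26° = 0 → T_R = 0.839691·T_L.
ΣF_y = 0: T_L·sin41° + T_R·sin26° = 900.
Substitute: T_L·(0.656059 + 0.839691·0.438371) = 900 → T_L = 878.773 ≈ 878.8 N.
Then T_R = 0.839691 × 878.773 = 737.9 N.

T_L = 878.8 N, T_R = 737.9 N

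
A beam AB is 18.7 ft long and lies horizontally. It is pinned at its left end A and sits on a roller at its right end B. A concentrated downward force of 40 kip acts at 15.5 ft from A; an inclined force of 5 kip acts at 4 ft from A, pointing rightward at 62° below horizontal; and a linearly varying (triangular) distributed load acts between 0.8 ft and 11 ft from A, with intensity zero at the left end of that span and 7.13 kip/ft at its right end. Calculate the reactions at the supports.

A_x = -2.347 kip, A_y = 31.90 kip, B_y = 48.88 kip

Resultant of the triangular load: ½ × 7.13 × 10.2 = 36.363 kip, acting at 7.6 ft from A (one-third of the span from the peak).
Moments about A: B_y·18.7 − 40·15.5 − 5·sin62°·4 − (½·7.13·10.2)·7.6 = 0 → B_y = 914.018/18.7 = 48.878 ≈ 48.88 kip.
ΣF_y = 0: A_y + 48.878 − 40 − 5·sin62° − ½·7.13·10.2 = 0 → A_y = 31.90 kip.
ΣF_x = 0: A_x + 5·cos62° = 0 → A_x = -2.347 kip.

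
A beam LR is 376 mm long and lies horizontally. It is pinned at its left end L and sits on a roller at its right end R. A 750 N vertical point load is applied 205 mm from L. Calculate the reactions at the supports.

ΣM about L: R_y·376 − 750·205 = 0 → R_y = 153750/376 = 408.91 ≈ 408.9 N.
ΣF_y = 0: L_y + 408.91 − 750 = 0 → L_y = 341.1 N.
ΣF_x = 0: no horizontal applied forces, so L_x = 0.

L_x = 0, L_y = 341.1 N, R_y = 408.9 N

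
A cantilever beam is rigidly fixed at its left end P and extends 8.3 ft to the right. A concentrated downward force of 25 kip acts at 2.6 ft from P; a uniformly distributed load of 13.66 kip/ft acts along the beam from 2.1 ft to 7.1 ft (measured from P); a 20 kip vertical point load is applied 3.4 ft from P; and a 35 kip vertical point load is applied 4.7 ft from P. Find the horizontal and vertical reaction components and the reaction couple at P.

P_x = 0, P_y = 148.3 kip, M_P = 611.7 kip·ft

Resultant of the distributed load: 13.66 × 5 = 68.3 kip at 4.6 ft from P.
ΣF_x = 0: P_x = 0.
ΣF_y = 0: P_y − 25 − 13.66·5 − 20 − 35 = 0 → P_y = 148.3 kip.
ΣM about P: M_P − 25·2.6 − (13.66·5)·4.6 − 20·3.4 − 35·4.7 = 0 → M_P = 611.7 kip·ft.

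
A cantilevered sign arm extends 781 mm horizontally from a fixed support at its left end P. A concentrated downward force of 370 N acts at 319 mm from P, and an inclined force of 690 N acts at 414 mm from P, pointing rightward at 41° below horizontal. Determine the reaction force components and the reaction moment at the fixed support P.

P_x = -520.7 N, P_y = 822.7 N, M_P = 305400 N·mm

ΣF_x = 0: P_x + 690·cos41° = 0 → P_x = -520.7 N.
ΣF_y = 0: P_y − 370 − 690·sin41° = 0 → P_y = 822.7 N.
ΣM about P: M_P − 370·319 − 690·sin41°·414 = 0 → M_P = 305400 N·mm.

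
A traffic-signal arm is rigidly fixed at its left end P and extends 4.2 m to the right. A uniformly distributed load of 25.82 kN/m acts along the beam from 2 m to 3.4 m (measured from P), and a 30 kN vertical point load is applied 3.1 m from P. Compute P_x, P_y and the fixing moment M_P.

Resultant of the distributed load: 25.82 × 1.4 = 36.148 kN at 2.7 m from P.
ΣF_x = 0: P_x = 0.
ΣF_y = 0: P_y − 25.82·1.4 − 30 = 0 → P_y = 66.15 kN.
ΣM about P: M_P − (25.82·1.4)·2.7 − 30·3.1 = 0 → M_P = 190.6 kN·m.

P_x = 0, P_y = 66.15 kN, M_P = 190.6 kN·m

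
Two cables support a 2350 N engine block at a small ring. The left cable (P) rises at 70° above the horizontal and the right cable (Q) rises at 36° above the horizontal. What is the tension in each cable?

ΣF_x = 0: −T_P·cos70° + T_Q·cos36° = 0 → T_Q = 0.42276·T_P.
ΣF_y = 0: T_P·sin70° + T_Q·sin36° = 2350.
Substitute: T_P·(0.939693 + 0.42276·0.587785) = 2350 → T_P = 1977.81 ≈ 1978 N.
Then T_Q = 0.42276 × 1977.81 = 836.1 N.

T_P = 1978 N, T_Q = 836.1 N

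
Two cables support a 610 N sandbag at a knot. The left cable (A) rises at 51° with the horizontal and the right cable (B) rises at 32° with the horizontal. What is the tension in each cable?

T_A = 521.2 N, T_B = 386.8 N

ΣF_x = 0: −T_A·cos51° + T_B·cos32° = 0 → T_B = 0.742081·T_A.
ΣF_y = 0: T_A·sin51° + T_B·sin32° = 610.
Substitute: T_A·(0.777146 + 0.742081·0.529919) = 610 → T_A = 521.194 ≈ 521.2 N.
Then T_B = 0.742081 × 521.194 = 386.8 N.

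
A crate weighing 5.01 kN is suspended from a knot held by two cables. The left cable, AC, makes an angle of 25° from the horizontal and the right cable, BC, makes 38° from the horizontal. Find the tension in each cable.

T_AC = 4.431 kN, T_BC = 5.096 kN

ΣF_x = 0: −T_AC·cos25° + T_BC·cos38° = 0 → T_BC = 1.15012·T_AC.
ΣF_y = 0: T_AC·sin25° + T_BC·sin38° = 5.01.
Substitute: T_AC·(0.422618 + 1.15012·0.615661) = 5.01 → T_AC = 4.43088 ≈ 4.431 kN.
Then T_BC = 1.15012 × 4.43088 = 5.096 kN.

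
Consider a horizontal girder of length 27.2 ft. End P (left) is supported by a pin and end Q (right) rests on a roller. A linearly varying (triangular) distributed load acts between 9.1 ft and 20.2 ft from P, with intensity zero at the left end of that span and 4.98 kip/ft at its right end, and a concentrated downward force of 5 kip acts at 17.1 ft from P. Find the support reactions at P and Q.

Resultant of the triangular load: ½ × 4.98 × 11.1 = 27.639 kip, acting at 16.5 ft from P (one-third of the span from the peak).
Moments about P: Q_y·27.2 − (½·4.98·11.1)·16.5 − 5·17.1 = 0 → Q_y = 541.5435/27.2 = 19.9097 ≈ 19.91 kip.
ΣF_y = 0: P_y + 19.9097 − ½·4.98·11.1 − 5 = 0 → P_y = 12.73 kip.
ΣF_x = 0: no horizontal applied forces, so P_x = 0.

P_x = 0, P_y = 12.73 kip, Q_y = 19.91 kip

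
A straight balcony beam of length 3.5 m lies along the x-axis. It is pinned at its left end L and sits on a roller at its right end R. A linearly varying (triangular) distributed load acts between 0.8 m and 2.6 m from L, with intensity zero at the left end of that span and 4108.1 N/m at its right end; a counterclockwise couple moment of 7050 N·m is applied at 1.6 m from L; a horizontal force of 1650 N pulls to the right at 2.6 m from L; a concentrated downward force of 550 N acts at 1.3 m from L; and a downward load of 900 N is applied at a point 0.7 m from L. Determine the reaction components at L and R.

Resultant of the triangular load: ½ × 4108.1 × 1.8 = 3697.29 N, acting at 2 m from L (one-third of the span from the peak).
ΣM about L: R_y·3.5 − (½·4108.1·1.8)·2 + 7050 − 550·1.3 − 900·0.7 = 0 → R_y = 1689.58/3.5 = 482.737 ≈ 482.7 N.
ΣF_y = 0: L_y + 482.737 − ½·4108.1·1.8 − 550 − 900 = 0 → L_y = 4665 N.
ΣF_x = 0: L_x + 1650 = 0 → L_x = -1650 N.

L_x = -1650 N, L_y = 4665 N, R_y = 482.7 N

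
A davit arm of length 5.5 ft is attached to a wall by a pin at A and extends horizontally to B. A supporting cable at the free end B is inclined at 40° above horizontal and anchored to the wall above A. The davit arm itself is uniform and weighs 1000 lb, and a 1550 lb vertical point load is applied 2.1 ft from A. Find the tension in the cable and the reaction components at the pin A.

ΣM about A: T·sin40°·5.5 − 1000·2.75 − 1550·2.1 = 0 → T = 6005/(5.5·0.642788) = 1698.57 ≈ 1699 lb.
ΣF_x = 0: A_x − T·cos40° = 0 → A_x = 1698.57 × 0.766044 = 1301 lb.
ΣF_y = 0: A_y + T·sin40° − 1000 − 1550 = 0 → A_y = 2550 − 1698.57 × 0.642788 = 1458 lb.

T = 1699 lb, A_x = 1301 lb, A_y = 1458 lb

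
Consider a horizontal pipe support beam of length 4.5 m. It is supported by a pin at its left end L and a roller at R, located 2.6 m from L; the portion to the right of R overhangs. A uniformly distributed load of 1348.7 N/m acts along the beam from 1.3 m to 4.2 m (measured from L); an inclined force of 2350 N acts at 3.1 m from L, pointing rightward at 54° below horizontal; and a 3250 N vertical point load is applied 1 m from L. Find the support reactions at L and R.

L_x = -1381 N, L_y = 1409 N, R_y = 7654 N

Resultant of the distributed load: 1348.7 × 2.9 = 3911.23 N at 2.75 m from L.
ΣM about L: R_y·2.6 − (1348.7·2.9)·2.75 − 2350·sin54°·3.1 − 3250·1 = 0 → R_y = 19899.6/2.6 = 7653.69 ≈ 7654 N.
ΣF_y = 0: L_y + 7653.69 − 1348.7·2.9 − 2350·sin54° − 3250 = 0 → L_y = 1409 N.
ΣF_x = 0: L_x + 2350·cos54° = 0 → L_x = -1381 N.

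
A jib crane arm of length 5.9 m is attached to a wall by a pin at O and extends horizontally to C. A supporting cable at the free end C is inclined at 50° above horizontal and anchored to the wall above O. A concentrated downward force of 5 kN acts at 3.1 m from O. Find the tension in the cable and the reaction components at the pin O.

T = 3.429 kN, O_x = 2.204 kN, O_y = 2.373 kN

ΣM about O: T·sin50°·5.9 − 5·3.1 = 0 → T = 15.5/(5.9·0.766044) = 3.42946 ≈ 3.429 kN.
ΣF_x = 0: O_x − T·cos50° = 0 → O_x = 3.42946 × 0.642788 = 2.204 kN.
ΣF_y = 0: O_y + T·sin50° − 5 = 0 → O_y = 5 − 3.42946 × 0.766044 = 2.373 kN.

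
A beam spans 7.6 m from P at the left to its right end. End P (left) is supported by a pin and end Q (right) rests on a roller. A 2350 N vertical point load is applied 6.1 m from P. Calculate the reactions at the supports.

P_x = 0, P_y = 463.8 N, Q_y = 1886 N

Taking moments about P: Q_y·7.6 − 2350·6.1 = 0 → Q_y = 14335/7.6 = 1886.18 ≈ 1886 N.
ΣF_y = 0: P_y + 1886.18 − 2350 = 0 → P_y = 463.8 N.
ΣF_x = 0: no horizontal applied forces, so P_x = 0.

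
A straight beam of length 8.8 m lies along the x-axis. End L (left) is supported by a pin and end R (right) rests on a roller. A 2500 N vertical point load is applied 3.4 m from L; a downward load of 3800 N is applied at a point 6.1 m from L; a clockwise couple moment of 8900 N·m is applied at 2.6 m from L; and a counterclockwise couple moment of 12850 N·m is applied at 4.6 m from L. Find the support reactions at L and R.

L_x = 0, L_y = 3149 N, R_y = 3151 N

Moments about L: R_y·8.8 − 2500·3.4 − 3800·6.1 − 8900 + 12850 = 0 → R_y = 27730/8.8 = 3151.14 ≈ 3151 N.
ΣF_y = 0: L_y + 3151.14 − 2500 − 3800 = 0 → L_y = 3149 N.
ΣF_x = 0: no horizontal applied forces, so L_x = 0.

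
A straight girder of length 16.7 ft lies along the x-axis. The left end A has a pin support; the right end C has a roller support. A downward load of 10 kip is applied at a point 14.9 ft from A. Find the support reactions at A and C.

A_x = 0, A_y = 1.078 kip, C_y = 8.922 kip

Taking moments about A: C_y·16.7 − 10·14.9 = 0 → C_y = 149/16.7 = 8.92216 ≈ 8.922 kip.
ΣF_y = 0: A_y + 8.92216 − 10 = 0 → A_y = 1.078 kip.
ΣF_x = 0: no horizontal applied forces, so A_x = 0.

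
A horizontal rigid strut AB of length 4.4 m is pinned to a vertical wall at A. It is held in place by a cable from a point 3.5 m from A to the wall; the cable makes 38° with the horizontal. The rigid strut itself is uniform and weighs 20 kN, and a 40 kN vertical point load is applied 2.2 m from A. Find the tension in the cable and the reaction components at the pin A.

ΣM about A: T·sin38°·3.5 − 20·2.2 − 40·2.2 = 0 → T = 132/(3.5·0.615661) = 61.2582 ≈ 61.26 kN.
ΣF_x = 0: A_x − T·cos38° = 0 → A_x = 61.2582 × 0.788011 = 48.27 kN.
ΣF_y = 0: A_y + T·sin38° − 20 − 40 = 0 → A_y = 60 − 61.2582 × 0.615661 = 22.29 kN.

T = 61.26 kN, A_x = 48.27 kN, A_y = 22.29 kN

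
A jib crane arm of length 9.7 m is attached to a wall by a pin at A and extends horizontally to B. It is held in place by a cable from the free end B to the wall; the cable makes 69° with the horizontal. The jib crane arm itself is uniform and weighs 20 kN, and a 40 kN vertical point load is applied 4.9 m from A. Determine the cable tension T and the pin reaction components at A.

ΣM about A: T·sin69°·9.7 − 20·4.85 − 40·4.9 = 0 → T = 293/(9.7·0.93358) = 32.3552 ≈ 32.36 kN.
ΣF_x = 0: A_x − T·cos69° = 0 → A_x = 32.3552 × 0.358368 = 11.60 kN.
ΣF_y = 0: A_y + T·sin69° − 20 − 40 = 0 → A_y = 60 − 32.3552 × 0.93358 = 29.79 kN.

T = 32.36 kN, A_x = 11.60 kN, A_y = 29.79 kN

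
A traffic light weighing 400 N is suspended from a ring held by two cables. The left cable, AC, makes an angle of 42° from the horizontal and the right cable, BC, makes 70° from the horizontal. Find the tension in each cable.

ΣF_x = 0: −T_AC·cos42° + T_BC·cos70° = 0 → T_BC = 2.17281·T_AC.
ΣF_y = 0: T_AC·sin42° + T_BC·sin70° = 400.
Substitute: T_AC·(0.669131 + 2.17281·0.939693) = 400 → T_AC = 147.552 ≈ 147.6 N.
Then T_BC = 2.17281 × 147.552 = 320.6 N.

T_AC = 147.6 N, T_BC = 320.6 N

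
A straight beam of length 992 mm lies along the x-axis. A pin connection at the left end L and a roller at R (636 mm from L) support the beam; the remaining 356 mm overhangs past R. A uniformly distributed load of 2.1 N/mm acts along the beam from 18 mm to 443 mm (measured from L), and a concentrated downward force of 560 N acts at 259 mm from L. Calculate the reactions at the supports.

Resultant of the distributed load: 2.1 × 425 = 892.5 N at 230.5 mm from L.
Taking moments about L: R_y·636 − (2.1·425)·230.5 − 560·259 = 0 → R_y = 350761.25/636 = 551.511 ≈ 551.5 N.
ΣF_y = 0: L_y + 551.511 − 2.1·425 − 560 = 0 → L_y = 901.0 N.
ΣF_x = 0: no horizontal applied forces, so L_x = 0.

L_x = 0, L_y = 901.0 N, R_y = 551.5 N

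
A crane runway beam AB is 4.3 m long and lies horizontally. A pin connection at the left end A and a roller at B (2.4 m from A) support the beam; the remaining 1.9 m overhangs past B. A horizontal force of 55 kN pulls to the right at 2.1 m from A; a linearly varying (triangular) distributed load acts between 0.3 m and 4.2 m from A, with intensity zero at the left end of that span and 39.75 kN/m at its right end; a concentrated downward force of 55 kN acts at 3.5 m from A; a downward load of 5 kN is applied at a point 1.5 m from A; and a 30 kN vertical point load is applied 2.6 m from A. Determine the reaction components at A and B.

A_x = -55.00 kN, A_y = -41.98 kN, B_y = 209.5 kN

Resultant of the triangular load: ½ × 39.75 × 3.9 = 77.5125 kN, acting at 2.9 m from A (one-third of the span from the peak).
ΣM about A: B_y·2.4 − (½·39.75·3.9)·2.9 − 55·3.5 − 5·1.5 − 30·2.6 = 0 → B_y = 502.78625/2.4 = 209.494 ≈ 209.5 kN.
ΣF_y = 0: A_y + 209.494 − ½·39.75·3.9 − 55 − 5 − 30 = 0 → A_y = -41.98 kN.
ΣF_x = 0: A_x + 55 = 0 → A_x = -55.00 kN.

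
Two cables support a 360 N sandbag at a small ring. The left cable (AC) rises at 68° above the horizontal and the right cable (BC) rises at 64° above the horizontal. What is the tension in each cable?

ΣF_x = 0: −T_AC·cos68° + T_BC·cos64° = 0 → T_BC = 0.854542·T_AC.
ΣF_y = 0: T_AC·sin68° + T_BC·sin64° = 360.
Substitute: T_AC·(0.927184 + 0.854542·0.898794) = 360 → T_AC = 212.359 ≈ 212.4 N.
Then T_BC = 0.854542 × 212.359 = 181.5 N.

T_AC = 212.4 N, T_BC = 181.5 N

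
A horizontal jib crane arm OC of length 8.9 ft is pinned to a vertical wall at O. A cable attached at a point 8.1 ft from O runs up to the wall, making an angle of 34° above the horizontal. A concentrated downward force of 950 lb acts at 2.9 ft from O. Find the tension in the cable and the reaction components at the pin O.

ΣM about O: T·sin34°·8.1 − 950·2.9 = 0 → T = 2755/(8.1·0.559193) = 608.24 ≈ 608.2 lb.
ΣF_x = 0: O_x − T·cos34° = 0 → O_x = 608.24 × 0.829038 = 504.3 lb.
ΣF_y = 0: O_y + T·sin34° − 950 = 0 → O_y = 950 − 608.24 × 0.559193 = 609.9 lb.

T = 608.2 lb, O_x = 504.3 lb, O_y = 609.9 lb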